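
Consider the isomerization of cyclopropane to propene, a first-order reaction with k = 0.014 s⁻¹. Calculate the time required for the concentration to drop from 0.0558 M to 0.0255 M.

55.94 s

Step 1: For first-order: t = ln([cyclopropane]₀/[cyclopropane])/k
Step 2: t = ln(0.0558/0.0255)/0.014
Step 3: t = ln(2.188)/0.014
Step 4: t = 0.7831/0.014 = 55.94 s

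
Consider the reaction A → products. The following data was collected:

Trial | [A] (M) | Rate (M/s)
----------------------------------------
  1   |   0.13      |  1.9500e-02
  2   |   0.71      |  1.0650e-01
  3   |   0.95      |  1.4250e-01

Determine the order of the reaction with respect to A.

first order (1)

Step 1: Compare trials to find order n where rate₂/rate₁ = ([A]₂/[A]₁)^n
Step 2: rate₂/rate₁ = 1.0650e-01/1.9500e-02 = 5.462
Step 3: [A]₂/[A]₁ = 0.71/0.13 = 5.462
Step 4: n = ln(5.462)/ln(5.462) = 1.00 ≈ 1
Step 5: The reaction is first order in A.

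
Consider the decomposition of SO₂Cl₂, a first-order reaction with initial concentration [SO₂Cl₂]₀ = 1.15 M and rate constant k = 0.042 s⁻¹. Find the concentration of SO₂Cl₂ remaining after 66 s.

0.07192 M

Step 1: For a first-order reaction: [SO₂Cl₂] = [SO₂Cl₂]₀ × e^(-kt)
Step 2: [SO₂Cl₂] = 1.15 × e^(-0.042 × 66)
Step 3: [SO₂Cl₂] = 1.15 × e^(-2.772)
Step 4: [SO₂Cl₂] = 1.15 × 0.0625368 = 0.07192 M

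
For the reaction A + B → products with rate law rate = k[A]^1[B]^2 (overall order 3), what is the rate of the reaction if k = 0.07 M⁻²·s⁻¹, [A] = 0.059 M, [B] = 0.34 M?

0.0004774 M/s

Step 1: The rate law is rate = k[A]^1[B]^2, overall order = 1+2 = 3
Step 2: Substitute values: rate = 0.07 × (0.059)^1 × (0.34)^2
Step 3: rate = 0.07 × 0.059 × 0.1156 = 0.000477428 M/s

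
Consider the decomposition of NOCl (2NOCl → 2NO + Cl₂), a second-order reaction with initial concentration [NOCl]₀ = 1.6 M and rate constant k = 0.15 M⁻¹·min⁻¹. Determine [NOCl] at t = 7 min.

0.597 M

Step 1: For a second-order reaction: 1/[NOCl] = 1/[NOCl]₀ + kt
Step 2: 1/[NOCl] = 1/1.6 + 0.15 × 7
Step 3: 1/[NOCl] = 0.625 + 1.05 = 1.675
Step 4: [NOCl] = 1/1.675 = 0.597 M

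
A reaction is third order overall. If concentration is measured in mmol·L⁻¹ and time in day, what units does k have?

(mmol·L⁻¹)⁻²·day⁻¹

Step 1: For overall order n, rate = k × (concentration)^n.
Step 2: Rate has units mmol·L⁻¹·day⁻¹; concentration term has units (mmol·L⁻¹)^3.
Step 3: k = rate / (concentration)^n, so units of k = (mmol·L⁻¹)^(1-3)·day⁻¹ = (mmol·L⁻¹)⁻²·day⁻¹.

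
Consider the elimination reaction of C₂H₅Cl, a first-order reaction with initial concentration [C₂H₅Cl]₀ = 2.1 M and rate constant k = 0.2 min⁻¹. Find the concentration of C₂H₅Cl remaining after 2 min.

1.408 M

Step 1: For a first-order reaction: [C₂H₅Cl] = [C₂H₅Cl]₀ × e^(-kt)
Step 2: [C₂H₅Cl] = 2.1 × e^(-0.2 × 2)
Step 3: [C₂H₅Cl] = 2.1 × e^(-0.4)
Step 4: [C₂H₅Cl] = 2.1 × 0.67032 = 1.408 M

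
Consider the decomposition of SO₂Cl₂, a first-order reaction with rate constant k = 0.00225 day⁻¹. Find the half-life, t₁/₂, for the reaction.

308.1 day

Step 1: For a first-order reaction, t₁/₂ = ln(2)/k
Step 2: t₁/₂ = ln(2)/0.00225
Step 3: t₁/₂ = 0.6931/0.00225 = 308.1 day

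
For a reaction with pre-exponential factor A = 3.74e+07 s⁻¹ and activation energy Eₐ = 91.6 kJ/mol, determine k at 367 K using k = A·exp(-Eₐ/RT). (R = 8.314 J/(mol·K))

3.43e-06 s⁻¹

Step 1: Use the Arrhenius equation: k = A × exp(-Eₐ/RT)
Step 2: Convert Eₐ to J/mol: 91.6 kJ/mol = 91600 J/mol
Step 3: Calculate the exponent: -Eₐ/(RT) = -91600/(8.314 × 367) = -30.02060
Step 4: k = 3.74e+07 × exp(-30.02060)
Step 5: k = 3.74e+07 × 9.16683e-14 = 3.4284e-06 s⁻¹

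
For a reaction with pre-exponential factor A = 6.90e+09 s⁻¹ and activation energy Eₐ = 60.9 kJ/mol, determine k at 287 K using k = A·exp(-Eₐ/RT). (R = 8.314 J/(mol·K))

5.68e-02 s⁻¹

Step 1: Use the Arrhenius equation: k = A × exp(-Eₐ/RT)
Step 2: Convert Eₐ to J/mol: 60.9 kJ/mol = 60900 J/mol
Step 3: Calculate the exponent: -Eₐ/(RT) = -60900/(8.314 × 287) = -25.52263
Step 4: k = 6.90e+09 × exp(-25.52263)
Step 5: k = 6.90e+09 × 8.23498e-12 = 5.6821e-02 s⁻¹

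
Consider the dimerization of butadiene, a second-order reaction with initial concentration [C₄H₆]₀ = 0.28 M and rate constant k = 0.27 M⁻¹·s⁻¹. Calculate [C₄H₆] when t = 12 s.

0.1468 M

Step 1: For a second-order reaction: 1/[C₄H₆] = 1/[C₄H₆]₀ + kt
Step 2: 1/[C₄H₆] = 1/0.28 + 0.27 × 12
Step 3: 1/[C₄H₆] = 3.571 + 3.24 = 6.811
Step 4: [C₄H₆] = 1/6.811 = 0.1468 M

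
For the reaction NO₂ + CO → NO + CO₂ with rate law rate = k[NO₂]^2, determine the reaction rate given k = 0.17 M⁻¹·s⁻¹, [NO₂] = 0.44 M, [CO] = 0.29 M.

0.03291 M/s

Step 1: The rate law is rate = k[NO₂]^2
Step 2: Note that the rate does not depend on [CO] (zero order in CO).
Step 3: rate = 0.17 × (0.44)^2 = 0.032912 M/s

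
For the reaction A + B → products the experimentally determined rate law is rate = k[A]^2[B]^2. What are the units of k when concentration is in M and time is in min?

M⁻³·min⁻¹

Step 1: Overall order = 2 + 2 = 4.
Step 2: rate has units M·min⁻¹; [A]^2[B]^2 has units M^4.
Step 3: k = rate/([A]^2[B]^2), so units of k = M^(1-4)·min⁻¹ = M⁻³·min⁻¹.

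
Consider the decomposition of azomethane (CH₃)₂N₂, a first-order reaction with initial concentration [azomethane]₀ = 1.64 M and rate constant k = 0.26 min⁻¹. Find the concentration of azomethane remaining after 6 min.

0.3446 M

Step 1: For a first-order reaction: [azomethane] = [azomethane]₀ × e^(-kt)
Step 2: [azomethane] = 1.64 × e^(-0.26 × 6)
Step 3: [azomethane] = 1.64 × e^(-1.56)
Step 4: [azomethane] = 1.64 × 0.210136 = 0.3446 M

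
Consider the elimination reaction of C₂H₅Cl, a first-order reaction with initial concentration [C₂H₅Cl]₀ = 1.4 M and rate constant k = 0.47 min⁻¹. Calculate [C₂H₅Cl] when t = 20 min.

0.0001158 M

Step 1: For a first-order reaction: [C₂H₅Cl] = [C₂H₅Cl]₀ × e^(-kt)
Step 2: [C₂H₅Cl] = 1.4 × e^(-0.47 × 20)
Step 3: [C₂H₅Cl] = 1.4 × e^(-9.4)
Step 4: [C₂H₅Cl] = 1.4 × 8.27241e-05 = 0.0001158 M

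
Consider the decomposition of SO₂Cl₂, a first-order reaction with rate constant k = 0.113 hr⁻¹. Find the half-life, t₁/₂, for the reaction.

6.134 hr

Step 1: For a first-order reaction, t₁/₂ = ln(2)/k
Step 2: t₁/₂ = ln(2)/0.113
Step 3: t₁/₂ = 0.6931/0.113 = 6.134 hr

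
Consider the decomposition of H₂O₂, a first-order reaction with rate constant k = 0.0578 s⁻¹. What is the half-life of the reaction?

11.99 s

Step 1: For a first-order reaction, t₁/₂ = ln(2)/k
Step 2: t₁/₂ = ln(2)/0.0578
Step 3: t₁/₂ = 0.6931/0.0578 = 11.99 s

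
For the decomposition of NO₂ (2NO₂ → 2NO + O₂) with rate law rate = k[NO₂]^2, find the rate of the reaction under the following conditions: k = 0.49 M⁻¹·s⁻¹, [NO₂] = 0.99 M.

0.4802 M/s

Step 1: Identify the rate law: rate = k[NO₂]^2
Step 2: Substitute values: rate = 0.49 × (0.99)^2
Step 3: Calculate: rate = 0.49 × 0.9801 = 0.480249 M/s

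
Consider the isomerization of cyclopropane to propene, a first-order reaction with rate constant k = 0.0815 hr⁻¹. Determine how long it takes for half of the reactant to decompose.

8.505 hr

Step 1: For a first-order reaction, t₁/₂ = ln(2)/k
Step 2: t₁/₂ = ln(2)/0.0815
Step 3: t₁/₂ = 0.6931/0.0815 = 8.505 hr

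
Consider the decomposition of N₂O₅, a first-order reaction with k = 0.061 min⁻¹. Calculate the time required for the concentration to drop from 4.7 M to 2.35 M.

11.36 min

Step 1: For first-order: t = ln([N₂O₅]₀/[N₂O₅])/k
Step 2: t = ln(4.7/2.35)/0.061
Step 3: t = ln(2)/0.061
Step 4: t = 0.6931/0.061 = 11.36 min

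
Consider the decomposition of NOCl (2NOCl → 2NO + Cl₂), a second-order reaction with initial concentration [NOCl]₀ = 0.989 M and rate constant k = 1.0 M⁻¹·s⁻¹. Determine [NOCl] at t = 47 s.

0.02083 M

Step 1: For a second-order reaction: 1/[NOCl] = 1/[NOCl]₀ + kt
Step 2: 1/[NOCl] = 1/0.989 + 1.0 × 47
Step 3: 1/[NOCl] = 1.011 + 47 = 48.01
Step 4: [NOCl] = 1/48.01 = 0.02083 M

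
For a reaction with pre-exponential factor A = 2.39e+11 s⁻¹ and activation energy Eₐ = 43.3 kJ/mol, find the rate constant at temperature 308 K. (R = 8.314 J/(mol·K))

1.08e+04 s⁻¹

Step 1: Use the Arrhenius equation: k = A × exp(-Eₐ/RT)
Step 2: Convert Eₐ to J/mol: 43.3 kJ/mol = 43300 J/mol
Step 3: Calculate the exponent: -Eₐ/(RT) = -43300/(8.314 × 308) = -16.90936
Step 4: k = 2.39e+11 × exp(-16.90936)
Step 5: k = 2.39e+11 × 4.53271e-08 = 1.0833e+04 s⁻¹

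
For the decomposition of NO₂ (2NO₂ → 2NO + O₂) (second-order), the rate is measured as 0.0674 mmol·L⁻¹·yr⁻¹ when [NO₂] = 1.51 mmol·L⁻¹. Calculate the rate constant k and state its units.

0.02956 (mmol·L⁻¹)⁻¹·yr⁻¹

Step 1: rate = k[NO₂]^2, so k = rate / [NO₂]^2.
Step 2: k = 0.0674 / (1.51)^2 = 0.0674 / 2.28.
Step 3: k = 0.02956 (mmol·L⁻¹)⁻¹·yr⁻¹.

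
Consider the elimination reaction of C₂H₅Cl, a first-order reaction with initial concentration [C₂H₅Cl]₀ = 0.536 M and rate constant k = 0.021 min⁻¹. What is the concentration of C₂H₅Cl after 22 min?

0.3377 M

Step 1: For a first-order reaction: [C₂H₅Cl] = [C₂H₅Cl]₀ × e^(-kt)
Step 2: [C₂H₅Cl] = 0.536 × e^(-0.021 × 22)
Step 3: [C₂H₅Cl] = 0.536 × e^(-0.462)
Step 4: [C₂H₅Cl] = 0.536 × 0.630022 = 0.3377 M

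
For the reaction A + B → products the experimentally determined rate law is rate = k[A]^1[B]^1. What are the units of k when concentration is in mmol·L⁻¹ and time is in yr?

(mmol·L⁻¹)⁻¹·yr⁻¹

Step 1: Overall order = 1 + 1 = 2.
Step 2: rate has units mmol·L⁻¹·yr⁻¹; [A]^1[B]^1 has units (mmol·L⁻¹)^2.
Step 3: k = rate/([A]^1[B]^1), so units of k = (mmol·L⁻¹)^(1-2)·yr⁻¹ = (mmol·L⁻¹)⁻¹·yr⁻¹.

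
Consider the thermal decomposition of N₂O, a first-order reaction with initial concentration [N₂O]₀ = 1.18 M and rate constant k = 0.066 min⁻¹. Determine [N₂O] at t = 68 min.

0.01327 M

Step 1: For a first-order reaction: [N₂O] = [N₂O]₀ × e^(-kt)
Step 2: [N₂O] = 1.18 × e^(-0.066 × 68)
Step 3: [N₂O] = 1.18 × e^(-4.488)
Step 4: [N₂O] = 1.18 × 0.0112431 = 0.01327 M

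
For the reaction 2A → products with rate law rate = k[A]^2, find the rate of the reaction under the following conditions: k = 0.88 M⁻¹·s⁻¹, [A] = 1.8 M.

2.851 M/s

Step 1: Identify the rate law: rate = k[A]^2
Step 2: Substitute values: rate = 0.88 × (1.8)^2
Step 3: Calculate: rate = 0.88 × 3.24 = 2.8512 M/s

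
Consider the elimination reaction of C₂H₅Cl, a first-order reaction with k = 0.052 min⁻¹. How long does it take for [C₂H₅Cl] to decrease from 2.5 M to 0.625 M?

26.66 min

Step 1: For first-order: t = ln([C₂H₅Cl]₀/[C₂H₅Cl])/k
Step 2: t = ln(2.5/0.625)/0.052
Step 3: t = ln(4)/0.052
Step 4: t = 1.386/0.052 = 26.66 min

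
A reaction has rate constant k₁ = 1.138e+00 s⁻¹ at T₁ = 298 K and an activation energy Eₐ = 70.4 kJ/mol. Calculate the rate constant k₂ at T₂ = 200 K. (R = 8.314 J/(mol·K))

1.022e-06 s⁻¹

Step 1: Use the two-temperature Arrhenius form: ln(k₂/k₁) = -Eₐ/R × (1/T₂ - 1/T₁)
Step 2: Convert Eₐ to J/mol: 70.4 kJ/mol = 70400 J/mol
Step 3: 1/T₂ - 1/T₁ = 1/200 - 1/298 = 1.644295e-03 K⁻¹
Step 4: ln(k₂/k₁) = -70400/8.314 × 1.644295e-03 = -13.92331
Step 5: k₂ = k₁ × exp(-13.92331) = 1.138e+00 × 8.97808e-07 = 1.022e-06 s⁻¹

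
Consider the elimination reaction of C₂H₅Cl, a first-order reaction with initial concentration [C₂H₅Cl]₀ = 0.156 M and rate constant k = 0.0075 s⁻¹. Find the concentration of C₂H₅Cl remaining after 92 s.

0.07825 M

Step 1: For a first-order reaction: [C₂H₅Cl] = [C₂H₅Cl]₀ × e^(-kt)
Step 2: [C₂H₅Cl] = 0.156 × e^(-0.0075 × 92)
Step 3: [C₂H₅Cl] = 0.156 × e^(-0.69)
Step 4: [C₂H₅Cl] = 0.156 × 0.501576 = 0.07825 M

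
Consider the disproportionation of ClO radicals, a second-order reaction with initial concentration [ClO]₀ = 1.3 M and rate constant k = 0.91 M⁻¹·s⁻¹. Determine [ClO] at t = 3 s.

0.2858 M

Step 1: For a second-order reaction: 1/[ClO] = 1/[ClO]₀ + kt
Step 2: 1/[ClO] = 1/1.3 + 0.91 × 3
Step 3: 1/[ClO] = 0.7692 + 2.73 = 3.499
Step 4: [ClO] = 1/3.499 = 0.2858 M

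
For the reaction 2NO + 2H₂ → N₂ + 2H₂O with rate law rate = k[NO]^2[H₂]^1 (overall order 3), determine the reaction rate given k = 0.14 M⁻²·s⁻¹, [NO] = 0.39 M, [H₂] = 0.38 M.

0.008092 M/s

Step 1: The rate law is rate = k[NO]^2[H₂]^1, overall order = 2+1 = 3
Step 2: Substitute values: rate = 0.14 × (0.39)^2 × (0.38)^1
Step 3: rate = 0.14 × 0.1521 × 0.38 = 0.00809172 M/s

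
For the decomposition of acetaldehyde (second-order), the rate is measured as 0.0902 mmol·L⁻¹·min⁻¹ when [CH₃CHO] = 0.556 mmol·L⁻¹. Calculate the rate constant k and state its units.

0.2918 (mmol·L⁻¹)⁻¹·min⁻¹

Step 1: rate = k[CH₃CHO]^2, so k = rate / [CH₃CHO]^2.
Step 2: k = 0.0902 / (0.556)^2 = 0.0902 / 0.3091.
Step 3: k = 0.2918 (mmol·L⁻¹)⁻¹·min⁻¹.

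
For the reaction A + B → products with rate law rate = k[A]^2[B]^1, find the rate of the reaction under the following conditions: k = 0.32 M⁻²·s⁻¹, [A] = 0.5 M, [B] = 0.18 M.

0.0144 M/s

Step 1: The rate law is rate = k[A]^2[B]^1
Step 2: Substitute: rate = 0.32 × (0.5)^2 × (0.18)^1
Step 3: rate = 0.32 × 0.25 × 0.18 = 0.0144 M/s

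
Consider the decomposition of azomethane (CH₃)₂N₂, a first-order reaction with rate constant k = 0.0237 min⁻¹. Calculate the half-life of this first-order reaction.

29.25 min

Step 1: For a first-order reaction, t₁/₂ = ln(2)/k
Step 2: t₁/₂ = ln(2)/0.0237
Step 3: t₁/₂ = 0.6931/0.0237 = 29.25 min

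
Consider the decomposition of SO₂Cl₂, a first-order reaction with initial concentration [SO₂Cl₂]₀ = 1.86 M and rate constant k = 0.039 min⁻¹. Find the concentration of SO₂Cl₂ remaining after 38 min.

0.4226 M

Step 1: For a first-order reaction: [SO₂Cl₂] = [SO₂Cl₂]₀ × e^(-kt)
Step 2: [SO₂Cl₂] = 1.86 × e^(-0.039 × 38)
Step 3: [SO₂Cl₂] = 1.86 × e^(-1.482)
Step 4: [SO₂Cl₂] = 1.86 × 0.227183 = 0.4226 M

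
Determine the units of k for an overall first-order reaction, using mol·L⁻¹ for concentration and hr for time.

hr⁻¹

Step 1: For overall order n, rate = k × (concentration)^n.
Step 2: Rate has units mol·L⁻¹·hr⁻¹; concentration term has units (mol·L⁻¹)^1.
Step 3: k = rate / (concentration)^n, so units of k = (mol·L⁻¹)^(1-1)·hr⁻¹ = hr⁻¹.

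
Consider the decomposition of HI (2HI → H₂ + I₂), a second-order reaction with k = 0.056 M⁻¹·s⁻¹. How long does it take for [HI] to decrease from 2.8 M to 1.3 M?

7.359 s

Step 1: For second-order: t = (1/[HI] - 1/[HI]₀)/k
Step 2: t = (1/1.3 - 1/2.8)/0.056
Step 3: t = (0.7692 - 0.3571)/0.056
Step 4: t = 0.4121/0.056 = 7.359 s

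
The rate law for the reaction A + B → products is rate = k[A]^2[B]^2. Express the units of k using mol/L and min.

(mol/L)⁻³·min⁻¹

Step 1: Overall order = 2 + 2 = 4.
Step 2: rate has units mol/L·min⁻¹; [A]^2[B]^2 has units (mol/L)^4.
Step 3: k = rate/([A]^2[B]^2), so units of k = (mol/L)^(1-4)·min⁻¹ = (mol/L)⁻³·min⁻¹.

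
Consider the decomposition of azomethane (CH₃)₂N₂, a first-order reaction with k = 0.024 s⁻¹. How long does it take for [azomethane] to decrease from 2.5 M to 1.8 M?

13.69 s

Step 1: For first-order: t = ln([azomethane]₀/[azomethane])/k
Step 2: t = ln(2.5/1.8)/0.024
Step 3: t = ln(1.389)/0.024
Step 4: t = 0.3285/0.024 = 13.69 s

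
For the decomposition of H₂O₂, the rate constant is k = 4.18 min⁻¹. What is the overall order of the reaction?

first order (1)

Step 1: The units of k for an nth-order reaction are (concentration)^(1-n)·(time)⁻¹.
Step 2: Here k has units min⁻¹, so the concentration exponent is 0.
Step 3: 1 - n = 0 ⇒ n = 1. The reaction is first order.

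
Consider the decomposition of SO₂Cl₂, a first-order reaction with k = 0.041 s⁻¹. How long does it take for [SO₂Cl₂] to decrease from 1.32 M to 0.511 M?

23.15 s

Step 1: For first-order: t = ln([SO₂Cl₂]₀/[SO₂Cl₂])/k
Step 2: t = ln(1.32/0.511)/0.041
Step 3: t = ln(2.583)/0.041
Step 4: t = 0.949/0.041 = 23.15 s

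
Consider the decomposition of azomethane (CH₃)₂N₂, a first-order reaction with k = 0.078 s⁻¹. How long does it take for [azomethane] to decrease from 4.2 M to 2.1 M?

8.887 s

Step 1: For first-order: t = ln([azomethane]₀/[azomethane])/k
Step 2: t = ln(4.2/2.1)/0.078
Step 3: t = ln(2)/0.078
Step 4: t = 0.6931/0.078 = 8.887 s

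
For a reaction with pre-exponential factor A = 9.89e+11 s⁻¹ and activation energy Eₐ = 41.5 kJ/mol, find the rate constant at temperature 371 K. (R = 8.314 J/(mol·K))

1.42e+06 s⁻¹

Step 1: Use the Arrhenius equation: k = A × exp(-Eₐ/RT)
Step 2: Convert Eₐ to J/mol: 41.5 kJ/mol = 41500 J/mol
Step 3: Calculate the exponent: -Eₐ/(RT) = -41500/(8.314 × 371) = -13.45439
Step 4: k = 9.89e+11 × exp(-13.45439)
Step 5: k = 9.89e+11 × 1.43494e-06 = 1.4192e+06 s⁻¹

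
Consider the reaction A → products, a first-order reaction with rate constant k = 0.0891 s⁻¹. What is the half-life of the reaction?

7.779 s

Step 1: For a first-order reaction, t₁/₂ = ln(2)/k
Step 2: t₁/₂ = ln(2)/0.0891
Step 3: t₁/₂ = 0.6931/0.0891 = 7.779 s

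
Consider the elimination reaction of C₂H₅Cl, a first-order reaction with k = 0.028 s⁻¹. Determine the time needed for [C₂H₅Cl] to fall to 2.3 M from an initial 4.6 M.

24.76 s

Step 1: For first-order: t = ln([C₂H₅Cl]₀/[C₂H₅Cl])/k
Step 2: t = ln(4.6/2.3)/0.028
Step 3: t = ln(2)/0.028
Step 4: t = 0.6931/0.028 = 24.76 s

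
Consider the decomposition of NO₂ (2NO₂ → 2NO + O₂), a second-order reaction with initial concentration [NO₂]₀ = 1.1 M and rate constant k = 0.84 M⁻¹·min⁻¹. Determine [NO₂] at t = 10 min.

0.1074 M

Step 1: For a second-order reaction: 1/[NO₂] = 1/[NO₂]₀ + kt
Step 2: 1/[NO₂] = 1/1.1 + 0.84 × 10
Step 3: 1/[NO₂] = 0.9091 + 8.4 = 9.309
Step 4: [NO₂] = 1/9.309 = 0.1074 M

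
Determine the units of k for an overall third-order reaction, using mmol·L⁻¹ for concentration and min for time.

(mmol·L⁻¹)⁻²·min⁻¹

Step 1: For overall order n, rate = k × (concentration)^n.
Step 2: Rate has units mmol·L⁻¹·min⁻¹; concentration term has units (mmol·L⁻¹)^3.
Step 3: k = rate / (concentration)^n, so units of k = (mmol·L⁻¹)^(1-3)·min⁻¹ = (mmol·L⁻¹)⁻²·min⁻¹.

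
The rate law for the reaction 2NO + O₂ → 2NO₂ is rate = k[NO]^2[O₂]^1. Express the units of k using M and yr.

M⁻²·yr⁻¹

Step 1: Overall order = 2 + 1 = 3.
Step 2: rate has units M·yr⁻¹; [NO]^2[O₂]^1 has units M^3.
Step 3: k = rate/([NO]^2[O₂]^1), so units of k = M^(1-3)·yr⁻¹ = M⁻²·yr⁻¹.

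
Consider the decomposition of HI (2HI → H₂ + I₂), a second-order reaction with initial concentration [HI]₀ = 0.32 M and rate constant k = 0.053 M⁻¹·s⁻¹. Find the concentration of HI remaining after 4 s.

0.2997 M

Step 1: For a second-order reaction: 1/[HI] = 1/[HI]₀ + kt
Step 2: 1/[HI] = 1/0.32 + 0.053 × 4
Step 3: 1/[HI] = 3.125 + 0.212 = 3.337
Step 4: [HI] = 1/3.337 = 0.2997 M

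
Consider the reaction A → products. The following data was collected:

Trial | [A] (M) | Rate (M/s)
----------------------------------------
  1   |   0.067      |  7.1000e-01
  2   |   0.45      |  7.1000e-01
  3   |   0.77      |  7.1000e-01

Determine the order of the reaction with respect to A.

zeroth order (0)

Step 1: Compare trials - when concentration changes, rate stays constant.
Step 2: rate₂/rate₁ = 7.1000e-01/7.1000e-01 = 1
Step 3: [A]₂/[A]₁ = 0.45/0.067 = 6.716
Step 4: Since rate ratio ≈ (conc ratio)^0, the reaction is zeroth order.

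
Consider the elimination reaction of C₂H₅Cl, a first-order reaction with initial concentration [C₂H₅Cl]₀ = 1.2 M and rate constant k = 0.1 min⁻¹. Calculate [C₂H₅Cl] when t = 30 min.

0.05974 M

Step 1: For a first-order reaction: [C₂H₅Cl] = [C₂H₅Cl]₀ × e^(-kt)
Step 2: [C₂H₅Cl] = 1.2 × e^(-0.1 × 30)
Step 3: [C₂H₅Cl] = 1.2 × e^(-3)
Step 4: [C₂H₅Cl] = 1.2 × 0.0497871 = 0.05974 M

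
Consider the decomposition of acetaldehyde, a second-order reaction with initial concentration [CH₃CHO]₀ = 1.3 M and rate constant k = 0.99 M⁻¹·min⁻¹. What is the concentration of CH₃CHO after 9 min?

0.1033 M

Step 1: For a second-order reaction: 1/[CH₃CHO] = 1/[CH₃CHO]₀ + kt
Step 2: 1/[CH₃CHO] = 1/1.3 + 0.99 × 9
Step 3: 1/[CH₃CHO] = 0.7692 + 8.91 = 9.679
Step 4: [CH₃CHO] = 1/9.679 = 0.1033 M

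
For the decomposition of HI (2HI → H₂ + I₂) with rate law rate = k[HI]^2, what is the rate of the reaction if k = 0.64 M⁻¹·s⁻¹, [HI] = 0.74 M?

0.3505 M/s

Step 1: Identify the rate law: rate = k[HI]^2
Step 2: Substitute values: rate = 0.64 × (0.74)^2
Step 3: Calculate: rate = 0.64 × 0.5476 = 0.350464 M/s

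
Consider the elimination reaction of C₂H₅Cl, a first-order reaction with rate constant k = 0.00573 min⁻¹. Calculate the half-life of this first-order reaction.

121 min

Step 1: For a first-order reaction, t₁/₂ = ln(2)/k
Step 2: t₁/₂ = ln(2)/0.00573
Step 3: t₁/₂ = 0.6931/0.00573 = 121 min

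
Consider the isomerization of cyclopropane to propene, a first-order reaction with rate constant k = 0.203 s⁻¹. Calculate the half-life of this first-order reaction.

3.415 s

Step 1: For a first-order reaction, t₁/₂ = ln(2)/k
Step 2: t₁/₂ = ln(2)/0.203
Step 3: t₁/₂ = 0.6931/0.203 = 3.415 s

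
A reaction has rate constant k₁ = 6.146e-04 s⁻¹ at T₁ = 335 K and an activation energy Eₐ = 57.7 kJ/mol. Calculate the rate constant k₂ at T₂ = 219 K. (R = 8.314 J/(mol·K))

1.054e-08 s⁻¹

Step 1: Use the two-temperature Arrhenius form: ln(k₂/k₁) = -Eₐ/R × (1/T₂ - 1/T₁)
Step 2: Convert Eₐ to J/mol: 57.7 kJ/mol = 57700 J/mol
Step 3: 1/T₂ - 1/T₁ = 1/219 - 1/335 = 1.581135e-03 K⁻¹
Step 4: ln(k₂/k₁) = -57700/8.314 × 1.581135e-03 = -10.97324
Step 5: k₂ = k₁ × exp(-10.97324) = 6.146e-04 × 1.71547e-05 = 1.054e-08 s⁻¹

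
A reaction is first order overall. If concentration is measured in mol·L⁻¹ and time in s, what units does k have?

s⁻¹

Step 1: For overall order n, rate = k × (concentration)^n.
Step 2: Rate has units mol·L⁻¹·s⁻¹; concentration term has units (mol·L⁻¹)^1.
Step 3: k = rate / (concentration)^n, so units of k = (mol·L⁻¹)^(1-1)·s⁻¹ = s⁻¹.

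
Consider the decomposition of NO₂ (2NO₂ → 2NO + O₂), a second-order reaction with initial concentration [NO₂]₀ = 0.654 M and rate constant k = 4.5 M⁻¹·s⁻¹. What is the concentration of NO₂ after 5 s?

0.04162 M

Step 1: For a second-order reaction: 1/[NO₂] = 1/[NO₂]₀ + kt
Step 2: 1/[NO₂] = 1/0.654 + 4.5 × 5
Step 3: 1/[NO₂] = 1.529 + 22.5 = 24.03
Step 4: [NO₂] = 1/24.03 = 0.04162 M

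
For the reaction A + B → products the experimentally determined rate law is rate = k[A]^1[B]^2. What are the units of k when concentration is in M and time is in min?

M⁻²·min⁻¹

Step 1: Overall order = 1 + 2 = 3.
Step 2: rate has units M·min⁻¹; [A]^1[B]^2 has units M^3.
Step 3: k = rate/([A]^1[B]^2), so units of k = M^(1-3)·min⁻¹ = M⁻²·min⁻¹.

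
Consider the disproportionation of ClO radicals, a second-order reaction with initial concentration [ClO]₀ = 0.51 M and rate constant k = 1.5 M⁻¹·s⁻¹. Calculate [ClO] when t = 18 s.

0.03453 M

Step 1: For a second-order reaction: 1/[ClO] = 1/[ClO]₀ + kt
Step 2: 1/[ClO] = 1/0.51 + 1.5 × 18
Step 3: 1/[ClO] = 1.961 + 27 = 28.96
Step 4: [ClO] = 1/28.96 = 0.03453 M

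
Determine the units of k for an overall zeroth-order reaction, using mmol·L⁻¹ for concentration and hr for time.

mmol·L⁻¹·hr⁻¹

Step 1: For overall order n, rate = k × (concentration)^n.
Step 2: Rate has units mmol·L⁻¹·hr⁻¹; concentration term has units (mmol·L⁻¹)^0.
Step 3: k = rate / (concentration)^n, so units of k = (mmol·L⁻¹)^(1-0)·hr⁻¹ = mmol·L⁻¹·hr⁻¹.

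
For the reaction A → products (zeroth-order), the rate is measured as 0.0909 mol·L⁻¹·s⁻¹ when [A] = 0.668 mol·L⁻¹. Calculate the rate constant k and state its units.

0.0909 mol·L⁻¹·s⁻¹

Step 1: For a zeroth-order reaction, rate = k (independent of concentration).
Step 2: k = rate = 0.0909 mol·L⁻¹·s⁻¹.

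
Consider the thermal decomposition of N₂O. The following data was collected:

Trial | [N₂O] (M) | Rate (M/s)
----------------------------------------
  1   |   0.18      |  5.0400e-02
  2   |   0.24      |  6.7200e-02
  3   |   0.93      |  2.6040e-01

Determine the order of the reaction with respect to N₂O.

first order (1)

Step 1: Compare trials to find order n where rate₂/rate₁ = ([N₂O]₂/[N₂O]₁)^n
Step 2: rate₂/rate₁ = 6.7200e-02/5.0400e-02 = 1.333
Step 3: [N₂O]₂/[N₂O]₁ = 0.24/0.18 = 1.333
Step 4: n = ln(1.333)/ln(1.333) = 1.00 ≈ 1
Step 5: The reaction is first order in N₂O.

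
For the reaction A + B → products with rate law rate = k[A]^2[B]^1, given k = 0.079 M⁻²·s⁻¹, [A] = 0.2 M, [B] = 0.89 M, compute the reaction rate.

0.002812 M/s

Step 1: The rate law is rate = k[A]^2[B]^1
Step 2: Substitute: rate = 0.079 × (0.2)^2 × (0.89)^1
Step 3: rate = 0.079 × 0.04 × 0.89 = 0.0028124 M/s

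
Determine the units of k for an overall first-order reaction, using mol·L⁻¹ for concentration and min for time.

min⁻¹

Step 1: For overall order n, rate = k × (concentration)^n.
Step 2: Rate has units mol·L⁻¹·min⁻¹; concentration term has units (mol·L⁻¹)^1.
Step 3: k = rate / (concentration)^n, so units of k = (mol·L⁻¹)^(1-1)·min⁻¹ = min⁻¹.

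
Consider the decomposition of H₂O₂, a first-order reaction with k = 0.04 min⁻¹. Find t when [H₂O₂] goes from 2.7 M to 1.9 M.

8.785 min

Step 1: For first-order: t = ln([H₂O₂]₀/[H₂O₂])/k
Step 2: t = ln(2.7/1.9)/0.04
Step 3: t = ln(1.421)/0.04
Step 4: t = 0.3514/0.04 = 8.785 min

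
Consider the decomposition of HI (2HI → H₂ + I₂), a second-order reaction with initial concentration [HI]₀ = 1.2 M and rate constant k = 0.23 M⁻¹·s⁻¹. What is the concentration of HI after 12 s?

0.2783 M

Step 1: For a second-order reaction: 1/[HI] = 1/[HI]₀ + kt
Step 2: 1/[HI] = 1/1.2 + 0.23 × 12
Step 3: 1/[HI] = 0.8333 + 2.76 = 3.593
Step 4: [HI] = 1/3.593 = 0.2783 M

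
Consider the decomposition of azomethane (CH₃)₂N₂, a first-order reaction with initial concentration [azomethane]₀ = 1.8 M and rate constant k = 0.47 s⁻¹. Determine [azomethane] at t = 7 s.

0.06706 M

Step 1: For a first-order reaction: [azomethane] = [azomethane]₀ × e^(-kt)
Step 2: [azomethane] = 1.8 × e^(-0.47 × 7)
Step 3: [azomethane] = 1.8 × e^(-3.29)
Step 4: [azomethane] = 1.8 × 0.0372538 = 0.06706 M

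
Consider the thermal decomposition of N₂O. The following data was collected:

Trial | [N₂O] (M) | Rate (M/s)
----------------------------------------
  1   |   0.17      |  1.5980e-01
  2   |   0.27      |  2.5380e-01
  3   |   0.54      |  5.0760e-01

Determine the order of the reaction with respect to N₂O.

first order (1)

Step 1: Compare trials to find order n where rate₂/rate₁ = ([N₂O]₂/[N₂O]₁)^n
Step 2: rate₂/rate₁ = 2.5380e-01/1.5980e-01 = 1.588
Step 3: [N₂O]₂/[N₂O]₁ = 0.27/0.17 = 1.588
Step 4: n = ln(1.588)/ln(1.588) = 1.00 ≈ 1
Step 5: The reaction is first order in N₂O.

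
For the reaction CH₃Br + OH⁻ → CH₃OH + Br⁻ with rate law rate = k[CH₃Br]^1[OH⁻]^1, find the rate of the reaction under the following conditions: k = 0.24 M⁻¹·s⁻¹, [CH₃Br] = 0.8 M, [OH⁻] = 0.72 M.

0.1382 M/s

Step 1: The rate law is rate = k[CH₃Br]^1[OH⁻]^1
Step 2: Substitute: rate = 0.24 × (0.8)^1 × (0.72)^1
Step 3: rate = 0.24 × 0.8 × 0.72 = 0.13824 M/s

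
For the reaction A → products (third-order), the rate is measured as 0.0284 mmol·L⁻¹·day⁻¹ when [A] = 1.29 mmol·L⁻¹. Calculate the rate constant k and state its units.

0.01323 (mmol·L⁻¹)⁻²·day⁻¹

Step 1: rate = k[A]^3, so k = rate / [A]^3.
Step 2: k = 0.0284 / (1.29)^3 = 0.0284 / 2.147.
Step 3: k = 0.01323 (mmol·L⁻¹)⁻²·day⁻¹.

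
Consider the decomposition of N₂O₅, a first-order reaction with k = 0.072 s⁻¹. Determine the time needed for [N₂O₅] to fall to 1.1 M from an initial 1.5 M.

4.308 s

Step 1: For first-order: t = ln([N₂O₅]₀/[N₂O₅])/k
Step 2: t = ln(1.5/1.1)/0.072
Step 3: t = ln(1.364)/0.072
Step 4: t = 0.3102/0.072 = 4.308 s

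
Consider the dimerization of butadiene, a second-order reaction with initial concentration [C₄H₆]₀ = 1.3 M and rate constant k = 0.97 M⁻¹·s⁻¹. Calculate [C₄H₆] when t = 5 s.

0.178 M

Step 1: For a second-order reaction: 1/[C₄H₆] = 1/[C₄H₆]₀ + kt
Step 2: 1/[C₄H₆] = 1/1.3 + 0.97 × 5
Step 3: 1/[C₄H₆] = 0.7692 + 4.85 = 5.619
Step 4: [C₄H₆] = 1/5.619 = 0.178 M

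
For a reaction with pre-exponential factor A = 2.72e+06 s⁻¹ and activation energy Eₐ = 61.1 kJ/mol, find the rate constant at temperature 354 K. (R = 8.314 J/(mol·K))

2.62e-03 s⁻¹

Step 1: Use the Arrhenius equation: k = A × exp(-Eₐ/RT)
Step 2: Convert Eₐ to J/mol: 61.1 kJ/mol = 61100 J/mol
Step 3: Calculate the exponent: -Eₐ/(RT) = -61100/(8.314 × 354) = -20.76003
Step 4: k = 2.72e+06 × exp(-20.76003)
Step 5: k = 2.72e+06 × 9.63903e-10 = 2.6218e-03 s⁻¹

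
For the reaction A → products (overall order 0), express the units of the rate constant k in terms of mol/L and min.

mol/L·min⁻¹

Step 1: For overall order n, rate = k × (concentration)^n.
Step 2: Rate has units mol/L·min⁻¹; concentration term has units (mol/L)^0.
Step 3: k = rate / (concentration)^n, so units of k = (mol/L)^(1-0)·min⁻¹ = mol/L·min⁻¹.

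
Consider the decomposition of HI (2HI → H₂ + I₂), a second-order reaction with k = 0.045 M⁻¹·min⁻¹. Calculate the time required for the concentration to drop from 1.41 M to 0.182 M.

106.3 min

Step 1: For second-order: t = (1/[HI] - 1/[HI]₀)/k
Step 2: t = (1/0.182 - 1/1.41)/0.045
Step 3: t = (5.495 - 0.7092)/0.045
Step 4: t = 4.785/0.045 = 106.3 min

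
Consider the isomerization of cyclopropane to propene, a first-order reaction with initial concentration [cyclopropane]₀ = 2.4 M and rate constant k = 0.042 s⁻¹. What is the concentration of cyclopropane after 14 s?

1.333 M

Step 1: For a first-order reaction: [cyclopropane] = [cyclopropane]₀ × e^(-kt)
Step 2: [cyclopropane] = 2.4 × e^(-0.042 × 14)
Step 3: [cyclopropane] = 2.4 × e^(-0.588)
Step 4: [cyclopropane] = 2.4 × 0.555437 = 1.333 M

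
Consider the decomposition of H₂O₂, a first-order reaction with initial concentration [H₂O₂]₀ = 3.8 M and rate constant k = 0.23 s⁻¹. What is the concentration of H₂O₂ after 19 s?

0.04807 M

Step 1: For a first-order reaction: [H₂O₂] = [H₂O₂]₀ × e^(-kt)
Step 2: [H₂O₂] = 3.8 × e^(-0.23 × 19)
Step 3: [H₂O₂] = 3.8 × e^(-4.37)
Step 4: [H₂O₂] = 3.8 × 0.0126512 = 0.04807 M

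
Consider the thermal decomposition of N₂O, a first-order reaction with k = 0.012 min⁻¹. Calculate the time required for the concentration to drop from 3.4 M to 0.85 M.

115.5 min

Step 1: For first-order: t = ln([N₂O]₀/[N₂O])/k
Step 2: t = ln(3.4/0.85)/0.012
Step 3: t = ln(4)/0.012
Step 4: t = 1.386/0.012 = 115.5 min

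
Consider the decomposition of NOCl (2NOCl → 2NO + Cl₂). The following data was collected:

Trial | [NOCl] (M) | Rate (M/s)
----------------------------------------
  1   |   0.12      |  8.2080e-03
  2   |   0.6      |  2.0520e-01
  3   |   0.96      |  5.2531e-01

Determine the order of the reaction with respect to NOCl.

second order (2)

Step 1: Compare trials to find order n where rate₂/rate₁ = ([NOCl]₂/[NOCl]₁)^n
Step 2: rate₂/rate₁ = 2.0520e-01/8.2080e-03 = 25
Step 3: [NOCl]₂/[NOCl]₁ = 0.6/0.12 = 5
Step 4: n = ln(25)/ln(5) = 2.00 ≈ 2
Step 5: The reaction is second order in NOCl.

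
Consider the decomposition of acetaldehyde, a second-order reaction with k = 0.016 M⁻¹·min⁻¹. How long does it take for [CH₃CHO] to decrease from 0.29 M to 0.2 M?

96.98 min

Step 1: For second-order: t = (1/[CH₃CHO] - 1/[CH₃CHO]₀)/k
Step 2: t = (1/0.2 - 1/0.29)/0.016
Step 3: t = (5 - 3.448)/0.016
Step 4: t = 1.552/0.016 = 96.98 min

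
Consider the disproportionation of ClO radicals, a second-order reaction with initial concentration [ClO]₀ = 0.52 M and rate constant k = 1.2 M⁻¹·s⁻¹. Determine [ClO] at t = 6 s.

0.1096 M

Step 1: For a second-order reaction: 1/[ClO] = 1/[ClO]₀ + kt
Step 2: 1/[ClO] = 1/0.52 + 1.2 × 6
Step 3: 1/[ClO] = 1.923 + 7.2 = 9.123
Step 4: [ClO] = 1/9.123 = 0.1096 M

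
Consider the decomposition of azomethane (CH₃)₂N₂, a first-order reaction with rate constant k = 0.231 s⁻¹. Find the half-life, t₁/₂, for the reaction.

3.001 s

Step 1: For a first-order reaction, t₁/₂ = ln(2)/k
Step 2: t₁/₂ = ln(2)/0.231
Step 3: t₁/₂ = 0.6931/0.231 = 3.001 s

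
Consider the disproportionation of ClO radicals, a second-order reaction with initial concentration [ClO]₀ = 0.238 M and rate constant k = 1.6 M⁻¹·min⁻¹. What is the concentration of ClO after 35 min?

0.01661 M

Step 1: For a second-order reaction: 1/[ClO] = 1/[ClO]₀ + kt
Step 2: 1/[ClO] = 1/0.238 + 1.6 × 35
Step 3: 1/[ClO] = 4.202 + 56 = 60.2
Step 4: [ClO] = 1/60.2 = 0.01661 M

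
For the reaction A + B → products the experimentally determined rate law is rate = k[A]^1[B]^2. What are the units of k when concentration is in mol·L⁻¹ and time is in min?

(mol·L⁻¹)⁻²·min⁻¹

Step 1: Overall order = 1 + 2 = 3.
Step 2: rate has units mol·L⁻¹·min⁻¹; [A]^1[B]^2 has units (mol·L⁻¹)^3.
Step 3: k = rate/([A]^1[B]^2), so units of k = (mol·L⁻¹)^(1-3)·min⁻¹ = (mol·L⁻¹)⁻²·min⁻¹.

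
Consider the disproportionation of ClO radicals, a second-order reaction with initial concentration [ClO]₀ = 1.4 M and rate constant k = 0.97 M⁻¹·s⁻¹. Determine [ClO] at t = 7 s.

0.1333 M

Step 1: For a second-order reaction: 1/[ClO] = 1/[ClO]₀ + kt
Step 2: 1/[ClO] = 1/1.4 + 0.97 × 7
Step 3: 1/[ClO] = 0.7143 + 6.79 = 7.504
Step 4: [ClO] = 1/7.504 = 0.1333 M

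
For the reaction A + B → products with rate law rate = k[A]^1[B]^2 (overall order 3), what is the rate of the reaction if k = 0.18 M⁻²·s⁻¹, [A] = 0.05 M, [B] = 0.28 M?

0.0007056 M/s

Step 1: The rate law is rate = k[A]^1[B]^2, overall order = 1+2 = 3
Step 2: Substitute values: rate = 0.18 × (0.05)^1 × (0.28)^2
Step 3: rate = 0.18 × 0.05 × 0.0784 = 0.0007056 M/s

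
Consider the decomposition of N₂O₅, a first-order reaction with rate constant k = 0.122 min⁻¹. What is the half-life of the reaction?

5.682 min

Step 1: For a first-order reaction, t₁/₂ = ln(2)/k
Step 2: t₁/₂ = ln(2)/0.122
Step 3: t₁/₂ = 0.6931/0.122 = 5.682 min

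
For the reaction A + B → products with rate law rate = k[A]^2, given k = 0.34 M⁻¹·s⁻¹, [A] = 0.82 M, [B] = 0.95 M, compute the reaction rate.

0.2286 M/s

Step 1: The rate law is rate = k[A]^2
Step 2: Note that the rate does not depend on [B] (zero order in B).
Step 3: rate = 0.34 × (0.82)^2 = 0.228616 M/s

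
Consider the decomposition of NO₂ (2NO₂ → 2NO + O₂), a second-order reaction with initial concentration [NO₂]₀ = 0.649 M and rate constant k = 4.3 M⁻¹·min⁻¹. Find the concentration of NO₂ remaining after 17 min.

0.0134 M

Step 1: For a second-order reaction: 1/[NO₂] = 1/[NO₂]₀ + kt
Step 2: 1/[NO₂] = 1/0.649 + 4.3 × 17
Step 3: 1/[NO₂] = 1.541 + 73.1 = 74.64
Step 4: [NO₂] = 1/74.64 = 0.0134 M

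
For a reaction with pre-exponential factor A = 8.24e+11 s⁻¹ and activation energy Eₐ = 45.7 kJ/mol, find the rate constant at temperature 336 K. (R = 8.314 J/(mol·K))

6.47e+04 s⁻¹

Step 1: Use the Arrhenius equation: k = A × exp(-Eₐ/RT)
Step 2: Convert Eₐ to J/mol: 45.7 kJ/mol = 45700 J/mol
Step 3: Calculate the exponent: -Eₐ/(RT) = -45700/(8.314 × 336) = -16.35938
Step 4: k = 8.24e+11 × exp(-16.35938)
Step 5: k = 8.24e+11 × 7.85618e-08 = 6.4735e+04 s⁻¹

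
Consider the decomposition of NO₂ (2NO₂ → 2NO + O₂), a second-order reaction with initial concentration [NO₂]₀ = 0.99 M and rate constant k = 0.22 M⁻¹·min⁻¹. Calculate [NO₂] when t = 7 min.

0.3921 M

Step 1: For a second-order reaction: 1/[NO₂] = 1/[NO₂]₀ + kt
Step 2: 1/[NO₂] = 1/0.99 + 0.22 × 7
Step 3: 1/[NO₂] = 1.01 + 1.54 = 2.55
Step 4: [NO₂] = 1/2.55 = 0.3921 M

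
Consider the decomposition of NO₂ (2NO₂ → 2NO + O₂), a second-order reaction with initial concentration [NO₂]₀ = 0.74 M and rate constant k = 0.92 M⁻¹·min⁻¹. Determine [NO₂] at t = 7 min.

0.1283 M

Step 1: For a second-order reaction: 1/[NO₂] = 1/[NO₂]₀ + kt
Step 2: 1/[NO₂] = 1/0.74 + 0.92 × 7
Step 3: 1/[NO₂] = 1.351 + 6.44 = 7.791
Step 4: [NO₂] = 1/7.791 = 0.1283 M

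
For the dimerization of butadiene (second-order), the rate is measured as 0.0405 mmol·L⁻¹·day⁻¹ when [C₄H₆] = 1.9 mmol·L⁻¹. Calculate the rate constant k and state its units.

0.01122 (mmol·L⁻¹)⁻¹·day⁻¹

Step 1: rate = k[C₄H₆]^2, so k = rate / [C₄H₆]^2.
Step 2: k = 0.0405 / (1.9)^2 = 0.0405 / 3.61.
Step 3: k = 0.01122 (mmol·L⁻¹)⁻¹·day⁻¹.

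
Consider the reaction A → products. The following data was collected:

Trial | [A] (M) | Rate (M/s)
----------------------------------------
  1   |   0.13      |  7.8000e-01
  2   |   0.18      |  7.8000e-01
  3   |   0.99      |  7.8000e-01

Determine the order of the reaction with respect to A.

zeroth order (0)

Step 1: Compare trials - when concentration changes, rate stays constant.
Step 2: rate₂/rate₁ = 7.8000e-01/7.8000e-01 = 1
Step 3: [A]₂/[A]₁ = 0.18/0.13 = 1.385
Step 4: Since rate ratio ≈ (conc ratio)^0, the reaction is zeroth order.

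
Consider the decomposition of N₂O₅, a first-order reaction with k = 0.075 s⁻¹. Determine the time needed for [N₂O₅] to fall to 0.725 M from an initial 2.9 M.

18.48 s

Step 1: For first-order: t = ln([N₂O₅]₀/[N₂O₅])/k
Step 2: t = ln(2.9/0.725)/0.075
Step 3: t = ln(4)/0.075
Step 4: t = 1.386/0.075 = 18.48 s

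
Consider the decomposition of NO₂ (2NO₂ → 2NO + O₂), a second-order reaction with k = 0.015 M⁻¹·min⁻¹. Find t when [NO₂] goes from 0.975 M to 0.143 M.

397.8 min

Step 1: For second-order: t = (1/[NO₂] - 1/[NO₂]₀)/k
Step 2: t = (1/0.143 - 1/0.975)/0.015
Step 3: t = (6.993 - 1.026)/0.015
Step 4: t = 5.967/0.015 = 397.8 min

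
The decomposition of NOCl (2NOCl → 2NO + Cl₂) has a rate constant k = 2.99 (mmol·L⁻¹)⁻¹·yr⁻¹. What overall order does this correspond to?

second order (2)

Step 1: The units of k for an nth-order reaction are (concentration)^(1-n)·(time)⁻¹.
Step 2: Here k has units (mmol·L⁻¹)⁻¹·yr⁻¹, so the concentration exponent is -1.
Step 3: 1 - n = -1 ⇒ n = 2. The reaction is second order.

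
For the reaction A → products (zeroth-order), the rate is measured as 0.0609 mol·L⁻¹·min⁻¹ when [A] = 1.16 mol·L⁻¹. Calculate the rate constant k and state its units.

0.0609 mol·L⁻¹·min⁻¹

Step 1: For a zeroth-order reaction, rate = k (independent of concentration).
Step 2: k = rate = 0.0609 mol·L⁻¹·min⁻¹.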